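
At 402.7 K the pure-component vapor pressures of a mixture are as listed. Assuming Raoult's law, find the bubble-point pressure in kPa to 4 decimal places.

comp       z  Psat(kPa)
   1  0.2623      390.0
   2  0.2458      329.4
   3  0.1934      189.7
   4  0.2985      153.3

At the bubble point ψ → 0, so ΣzᵢKᵢ = 1 with Kᵢ = Pᵢˢᵃᵗ/P ⇒ P = ΣzᵢPᵢˢᵃᵗ.
P = 0.2623·390.0 + 0.2458·329.4 + 0.1934·189.7 + 0.2985·153.3 = 265.7115 kPa

Pbub = 265.7115 kPa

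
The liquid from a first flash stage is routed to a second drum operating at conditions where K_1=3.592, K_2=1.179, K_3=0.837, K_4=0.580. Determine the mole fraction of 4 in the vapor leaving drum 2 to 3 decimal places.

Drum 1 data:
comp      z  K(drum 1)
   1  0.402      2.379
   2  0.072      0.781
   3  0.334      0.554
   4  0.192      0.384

y_4 (drum 2) = 0.220

Drum 1:
Rachford–Rice: g(ψ₁) = Σ zᵢ(Kᵢ−1)/(1+ψ₁(Kᵢ−1)) = 0.
Check two-phase: ΣzᵢKᵢ = 1.271 > 1 and Σzᵢ/Kᵢ = 1.364 > 1, so g(0) = 0.271 > 0 and g(1) = -0.364 < 0.
Newton iteration, ψ₁⁰ = 0.52:
  ψ₁ = 0.520: g = -0.0629, g' = -0.534 → ψ₁ = 0.402
  ψ₁ = 0.402: g = 0.0005, g' = -0.548 → ψ₁ = 0.403
Converged at ψ₁ = 0.403.
Drum-1 compositions:
  1: x = 0.258, y = 0.615
  2: x = 0.079, y = 0.062
  3: x = 0.407, y = 0.226
  4: x = 0.255, y = 0.098
Drum-2 feed = drum-1 liquid: z₂ = (0.2584, 0.0790, 0.4072, 0.2554).
Drum 2:
Material balance + equilibrium reduce to Σ zᵢ(Kᵢ−1)/(1+ψ₂(Kᵢ−1)) = 0.
Feasibility: ΣzᵢKᵢ = 1.510, Σzᵢ/Kᵢ = 1.066 — both > 1, two phases present.
Iterate (Newton) starting at ψ₂ = 0.33:
  ψ₂ = 0.330: g = 0.1796, g' = -0.579 → ψ₂ = 0.640
  ψ₂ = 0.640: g = 0.0437, g' = -0.345 → ψ₂ = 0.767
  ψ₂ = 0.767: g = 0.0025, g' = -0.309 → ψ₂ = 0.775
Converged at ψ₂ = 0.775.
  1: x = 0.086, y = 0.308
  2: x = 0.069, y = 0.082
  3: x = 0.466, y = 0.390
  4: x = 0.379, y = 0.220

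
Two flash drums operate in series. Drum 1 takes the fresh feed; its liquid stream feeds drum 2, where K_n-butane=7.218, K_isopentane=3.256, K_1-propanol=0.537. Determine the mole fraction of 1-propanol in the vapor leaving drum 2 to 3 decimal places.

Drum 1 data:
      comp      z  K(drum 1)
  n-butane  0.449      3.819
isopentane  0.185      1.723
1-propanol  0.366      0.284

y_1-propanol (drum 2) = 0.479

Drum 1:
Material balance + equilibrium reduce to Σ zᵢ(Kᵢ−1)/(1+ψ₁(Kᵢ−1)) = 0.
Check two-phase: ΣzᵢKᵢ = 2.137 > 1 and Σzᵢ/Kᵢ = 1.514 > 1, so g(0) = 1.137 > 0 and g(1) = -0.514 < 0.
Iterate (Newton) starting at ψ₁ = 0.5:
  ψ₁ = 0.500: g = 0.2154, g' = -1.122 → ψ₁ = 0.692
  ψ₁ = 0.692: g = -0.0012, g' = -1.190 → ψ₁ = 0.691
Converged at ψ₁ = 0.691.
Drum-1 compositions:
  n-butane: x = 0.152, y = 0.582
  isopentane: x = 0.123, y = 0.213
  1-propanol: x = 0.724, y = 0.206
Drum-2 feed = drum-1 liquid: z₂ = (0.1523, 0.1234, 0.7243).
Drum 2:
Let ψ₂ = V/F and solve Σ zᵢ(Kᵢ−1)/(1+ψ₂(Kᵢ−1)) = 0.
Check two-phase: ΣzᵢKᵢ = 1.890 > 1 and Σzᵢ/Kᵢ = 1.408 > 1, so g(0) = 0.890 > 0 and g(1) = -0.408 < 0.
Newton–Raphson from ψ₂ = 0.7:
  ψ₂ = 0.700: g = -0.2113, g' = -0.640 → ψ₂ = 0.370
  ψ₂ = 0.370: g = 0.0342, g' = -0.954 → ψ₂ = 0.406
  ψ₂ = 0.406: g = 0.0013, g' = -0.881 → ψ₂ = 0.407
Converged at ψ₂ = 0.407.
  n-butane: x = 0.043, y = 0.311
  isopentane: x = 0.064, y = 0.209
  1-propanol: x = 0.893, y = 0.479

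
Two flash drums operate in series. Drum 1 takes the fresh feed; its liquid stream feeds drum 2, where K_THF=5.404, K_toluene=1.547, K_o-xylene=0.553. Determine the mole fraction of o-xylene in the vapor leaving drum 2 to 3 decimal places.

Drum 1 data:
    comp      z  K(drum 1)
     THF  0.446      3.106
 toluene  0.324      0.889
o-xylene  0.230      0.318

y_o-xylene (drum 2) = 0.391

Drum 1:
Newton–Raphson from ψ₁ = 0.52:
  ψ₁ = 0.520: g = 0.1671, g' = -0.712 → ψ₁ = 0.755
Converged at ψ₁ = 0.755.
Drum-1 compositions:
  THF: x = 0.172, y = 0.535
  toluene: x = 0.354, y = 0.314
  o-xylene: x = 0.474, y = 0.151
Drum-2 feed = drum-1 liquid: z₂ = (0.1722, 0.3536, 0.4742).
Drum 2:
Let ψ₂ = V/F and solve Σ zᵢ(Kᵢ−1)/(1+ψ₂(Kᵢ−1)) = 0.
Check two-phase: ΣzᵢKᵢ = 1.740 > 1 and Σzᵢ/Kᵢ = 1.118 > 1, so g(0) = 0.740 > 0 and g(1) = -0.118 < 0.
Newton–Raphson from ψ₂ = 0.5:
  ψ₂ = 0.500: g = 0.1158, g' = -0.548 → ψ₂ = 0.711
  ψ₂ = 0.711: g = 0.0120, g' = -0.454 → ψ₂ = 0.738
Converged at ψ₂ = 0.738.
  THF: x = 0.041, y = 0.219
  toluene: x = 0.252, y = 0.390
  o-xylene: x = 0.708, y = 0.391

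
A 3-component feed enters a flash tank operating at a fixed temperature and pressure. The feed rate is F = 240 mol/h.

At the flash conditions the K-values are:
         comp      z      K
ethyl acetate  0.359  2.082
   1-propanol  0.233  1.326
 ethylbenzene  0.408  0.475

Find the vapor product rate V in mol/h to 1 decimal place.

Rachford–Rice: g(ψ) = Σ zᵢ(Kᵢ−1)/(1+ψ(Kᵢ−1)) = 0.
Feasibility: ΣzᵢKᵢ = 1.250, Σzᵢ/Kᵢ = 1.207 — both > 1, two phases present.
Iterate (Newton) starting at ψ = 0.5:
  ψ = 0.500: g = 0.0269, g' = -0.402 → ψ = 0.567
Converged at ψ = 0.567.
Then V = ψ·F = 0.5667·240 = 136.0 mol/h and L = F − V = 104.0 mol/h.

V = 136.0 mol/h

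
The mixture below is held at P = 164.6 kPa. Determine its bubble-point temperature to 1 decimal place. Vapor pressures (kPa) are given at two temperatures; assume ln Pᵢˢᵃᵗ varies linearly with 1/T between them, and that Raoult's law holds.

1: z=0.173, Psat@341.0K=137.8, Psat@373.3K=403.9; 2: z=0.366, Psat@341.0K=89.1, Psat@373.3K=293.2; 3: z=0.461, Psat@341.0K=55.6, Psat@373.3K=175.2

T = 359.9 K

Bubble-point temperature: ΣzᵢPᵢˢᵃᵗ(T) = P. Interpolate ln Pᵢˢᵃᵗ = aᵢ + bᵢ/T.
  T = 341.0 K: ΣzᵢPᵢˢᵃᵗ = 82.08 kPa
  T = 373.3 K: ΣzᵢPᵢˢᵃᵗ = 257.95 kPa
  T = 357.1 K: ΣzᵢPᵢˢᵃᵗ = 149.02 kPa
  T = 365.2 K: ΣzᵢPᵢˢᵃᵗ = 197.25 kPa
  T = 361.1 K: ΣzᵢPᵢˢᵃᵗ = 171.42 kPa
  T = 359.1 K: ΣzᵢPᵢˢᵃᵗ = 159.89 kPa
Interpolating between 359.1 K and 361.1 K gives T ≈ 359.9 K.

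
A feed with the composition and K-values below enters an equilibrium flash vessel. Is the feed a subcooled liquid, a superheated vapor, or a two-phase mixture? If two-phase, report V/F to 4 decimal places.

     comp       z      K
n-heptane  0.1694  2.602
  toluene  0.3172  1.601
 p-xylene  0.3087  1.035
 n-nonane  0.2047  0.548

ΣzᵢKᵢ = 1.3803; Σzᵢ/Kᵢ = 0.9350.
Since Σzᵢ/Kᵢ < 1 the mixture is above its dew point — single vapor phase.

superheated vapor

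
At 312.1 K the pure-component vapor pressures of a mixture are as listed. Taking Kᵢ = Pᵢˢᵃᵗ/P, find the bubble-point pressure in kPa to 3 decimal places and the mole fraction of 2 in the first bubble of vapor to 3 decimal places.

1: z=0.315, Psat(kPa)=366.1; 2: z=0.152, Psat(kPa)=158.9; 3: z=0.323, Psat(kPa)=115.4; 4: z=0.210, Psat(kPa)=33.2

At the bubble point ψ → 0, so ΣzᵢKᵢ = 1 with Kᵢ = Pᵢˢᵃᵗ/P ⇒ P = ΣzᵢPᵢˢᵃᵗ.
P = 0.315·366.1 + 0.152·158.9 + 0.323·115.4 + 0.210·33.2 = 183.721 kPa
yᵢ = zᵢPᵢˢᵃᵗ/P ⇒ y_2 = 0.152·158.9/183.721 = 0.131

Pbub = 183.721 kPa, y_2 = 0.131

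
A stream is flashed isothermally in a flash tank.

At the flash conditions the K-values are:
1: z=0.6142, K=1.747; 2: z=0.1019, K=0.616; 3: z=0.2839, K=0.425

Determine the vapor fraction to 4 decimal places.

ψ = 0.6406

Rachford–Rice: g(ψ) = Σ zᵢ(Kᵢ−1)/(1+ψ(Kᵢ−1)) = 0.
Feasibility: ΣzᵢKᵢ = 1.2564, Σzᵢ/Kᵢ = 1.1850 — both > 1, two phases present.
Newton–Raphson from ψ = 0.52:
  ψ = 0.5200: g = 0.04868, g' = -0.3923 → ψ = 0.6441
  ψ = 0.6441: g = -0.00149, g' = -0.4195 → ψ = 0.6406
Converged at ψ = 0.6406.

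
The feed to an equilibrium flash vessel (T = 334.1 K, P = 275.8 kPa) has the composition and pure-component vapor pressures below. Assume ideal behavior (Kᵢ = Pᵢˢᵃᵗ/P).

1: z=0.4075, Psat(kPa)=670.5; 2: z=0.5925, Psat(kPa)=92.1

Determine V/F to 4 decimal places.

Raoult's law: Kᵢ = Pᵢˢᵃᵗ/P = Pᵢˢᵃᵗ/275.8.
  K_1 = 670.5/275.8 = 2.431109, K_2 = 92.1/275.8 = 0.333938
Material balance + equilibrium reduce to Σ zᵢ(Kᵢ−1)/(1+V/F(Kᵢ−1)) = 0.
Feasibility: ΣzᵢKᵢ = 1.1885, Σzᵢ/Kᵢ = 1.9419 — both > 1, two phases present.
Iterate (Newton) starting at V/F = 0.5:
  V/F = 0.5000: g = -0.25176, g' = -0.8745 → V/F = 0.2121
  V/F = 0.2121: g = -0.01218, g' = -0.8476 → V/F = 0.1977
  V/F = 0.1977: g = 0.00006, g' = -0.8557 → V/F = 0.1978
Converged at V/F = 0.1978.

V/F = 0.1978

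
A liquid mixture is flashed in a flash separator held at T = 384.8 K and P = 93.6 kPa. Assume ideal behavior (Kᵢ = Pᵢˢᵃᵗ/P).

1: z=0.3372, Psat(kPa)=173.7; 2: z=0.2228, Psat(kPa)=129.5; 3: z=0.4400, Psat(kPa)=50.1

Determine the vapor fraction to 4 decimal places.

Raoult's law: Kᵢ = Pᵢˢᵃᵗ/P = Pᵢˢᵃᵗ/93.6.
  K_1 = 173.7/93.6 = 1.855769, K_2 = 129.5/93.6 = 1.383547, K_3 = 50.1/93.6 = 0.535256
Let ψ = V/F and solve Σ zᵢ(Kᵢ−1)/(1+ψ(Kᵢ−1)) = 0.
g(0) = ΣzᵢKᵢ − 1 = 0.1695 and g(1) = 1 − Σzᵢ/Kᵢ = -0.1648, so a root lies in (0, 1).
Newton–Raphson from ψ = 0.5:
  ψ = 0.5000: g = 0.00741, g' = -0.3055 → ψ = 0.5243
  ψ = 0.5243: g = -0.00001, g' = -0.3065 → ψ = 0.5242
Converged at ψ = 0.5242.

ψ = 0.5242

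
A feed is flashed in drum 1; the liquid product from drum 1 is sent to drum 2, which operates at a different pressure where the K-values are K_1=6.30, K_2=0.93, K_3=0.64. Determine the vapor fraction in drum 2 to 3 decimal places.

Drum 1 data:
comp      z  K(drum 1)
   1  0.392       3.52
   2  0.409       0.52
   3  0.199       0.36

V/F (drum 2) = 0.767

Drum 1:
Newton–Raphson from ψ₁ = 0.65:
  ψ₁ = 0.650: g = -0.1290, g' = -0.796 → ψ₁ = 0.488
  ψ₁ = 0.488: g = 0.0015, g' = -0.834 → ψ₁ = 0.490
Converged at ψ₁ = 0.490.
Drum-1 compositions:
  1: x = 0.175, y = 0.618
  2: x = 0.535, y = 0.278
  3: x = 0.290, y = 0.104
Drum-2 feed = drum-1 liquid: z₂ = (0.1755, 0.5347, 0.2898).
Drum 2:
Let ψ₂ = V/F and solve Σ zᵢ(Kᵢ−1)/(1+ψ₂(Kᵢ−1)) = 0.
Check two-phase: ΣzᵢKᵢ = 1.788 > 1 and Σzᵢ/Kᵢ = 1.056 > 1, so g(0) = 0.788 > 0 and g(1) = -0.056 < 0.
Newton iteration, ψ₂⁰ = 0.58:
  ψ₂ = 0.580: g = 0.0574, g' = -0.360 → ψ₂ = 0.739
  ψ₂ = 0.739: g = 0.0074, g' = -0.276 → ψ₂ = 0.766
  ψ₂ = 0.766: g = 0.0001, g' = -0.267 → ψ₂ = 0.767
Converged at ψ₂ = 0.767.
  1: x = 0.035, y = 0.218
  2: x = 0.565, y = 0.525
  3: x = 0.400, y = 0.256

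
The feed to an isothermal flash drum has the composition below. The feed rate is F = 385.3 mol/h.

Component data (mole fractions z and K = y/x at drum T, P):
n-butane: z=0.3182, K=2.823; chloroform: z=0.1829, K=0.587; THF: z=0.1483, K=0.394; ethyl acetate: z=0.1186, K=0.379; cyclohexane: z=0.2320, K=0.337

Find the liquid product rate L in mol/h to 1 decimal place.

Let ψ = V/F and solve Σ zᵢ(Kᵢ−1)/(1+ψ(Kᵢ−1)) = 0.
Check two-phase: ΣzᵢKᵢ = 1.1872 > 1 and Σzᵢ/Kᵢ = 1.8021 > 1, so g(0) = 0.1872 > 0 and g(1) = -0.8021 < 0.
Iterate (Newton) starting at ψ = 0.49:
  ψ = 0.4900: g = -0.24984, g' = -0.7725 → ψ = 0.1666
  ψ = 0.1666: g = 0.00882, g' = -0.9113 → ψ = 0.1763
Converged at ψ = 0.1763.
Then V = ψ·F = 0.1763·385.3 = 67.9 mol/h and L = F − V = 317.4 mol/h.

L = 317.4 mol/h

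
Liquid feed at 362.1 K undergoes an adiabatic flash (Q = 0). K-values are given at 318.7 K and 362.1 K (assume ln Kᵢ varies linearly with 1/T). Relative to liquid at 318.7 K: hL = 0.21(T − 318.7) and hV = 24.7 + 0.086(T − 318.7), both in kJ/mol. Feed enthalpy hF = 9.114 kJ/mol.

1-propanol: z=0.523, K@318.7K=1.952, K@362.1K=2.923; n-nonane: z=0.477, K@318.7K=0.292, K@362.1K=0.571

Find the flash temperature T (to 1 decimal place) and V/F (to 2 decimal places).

T = 324.6 K, V/F = 0.33

Adiabatic flash: solve Rachford–Rice at each trial T, then check hF = ψ·hV(T) + (1−ψ)·hL(T).
  T = 318.7 K: K = (1.952, 0.292), RR gives ψ = 0.238, H_out = 5.870 kJ/mol
  T = 362.1 K: K = (2.923, 0.571), RR gives ψ = 0.971, H_out = 27.873 kJ/mol
  T = 340.4 K: K = (2.420, 0.417), RR gives ψ = 0.561, H_out = 16.911 kJ/mol
  T = 329.5 K: K = (2.180, 0.351), RR gives ψ = 0.401, H_out = 11.643 kJ/mol
  T = 324.1 K: K = (2.065, 0.321), RR gives ψ = 0.322, H_out = 8.865 kJ/mol
  T = 326.8 K: K = (2.122, 0.335), RR gives ψ = 0.362, H_out = 10.275 kJ/mol
  T = 325.5 K: K = (2.094, 0.328), RR gives ψ = 0.343, H_out = 9.602 kJ/mol
Linear interpolation between T = 324.1 (H_out = 8.865) and T = 325.5 (H_out = 9.602) on hF = 9.114 gives T ≈ 324.6 K, at which ψ = 0.33.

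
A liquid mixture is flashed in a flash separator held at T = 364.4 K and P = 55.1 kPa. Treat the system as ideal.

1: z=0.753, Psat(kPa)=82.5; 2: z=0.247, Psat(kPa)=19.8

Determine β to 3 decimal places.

Raoult's law: Kᵢ = Pᵢˢᵃᵗ/P = Pᵢˢᵃᵗ/55.1.
  K_1 = 82.5/55.1 = 1.49728, K_2 = 19.8/55.1 = 0.35935
Let β = V/F and solve Σ zᵢ(Kᵢ−1)/(1+β(Kᵢ−1)) = 0.
Check two-phase: ΣzᵢKᵢ = 1.216 > 1 and Σzᵢ/Kᵢ = 1.190 > 1, so g(0) = 0.216 > 0 and g(1) = -0.190 < 0.
Binary case is linear: z₁(K₁−1)(1+β(K₂−1)) + z₂(K₂−1)(1+β(K₁−1)) = 0
⇒ β = [z₁(K₁−1)+z₂(K₂−1)] / [−(K₁−1)(K₂−1)] = 0.2162/0.3186 = 0.679

β = 0.679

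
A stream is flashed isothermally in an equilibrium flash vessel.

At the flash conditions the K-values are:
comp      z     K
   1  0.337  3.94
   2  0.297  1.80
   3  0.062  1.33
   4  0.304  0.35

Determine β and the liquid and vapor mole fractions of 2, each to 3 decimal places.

β = 0.849, x_2 = 0.177, y_2 = 0.318

Let β = V/F and solve Σ zᵢ(Kᵢ−1)/(1+β(Kᵢ−1)) = 0.
g(0) = ΣzᵢKᵢ − 1 = 1.051 and g(1) = 1 − Σzᵢ/Kᵢ = -0.166, so a root lies in (0, 1).
Newton iteration, β⁰ = 0.5:
  β = 0.500: g = 0.2957, g' = -0.861 → β = 0.843
  β = 0.843: g = 0.0054, g' = -0.942 → β = 0.849
Converged at β = 0.849.
Compositions from xᵢ = zᵢ/(1+β(Kᵢ−1)), yᵢ = Kᵢxᵢ:
  1: x = 0.096, y = 0.380
  2: x = 0.177, y = 0.318
  3: x = 0.048, y = 0.064
  4: x = 0.678, y = 0.237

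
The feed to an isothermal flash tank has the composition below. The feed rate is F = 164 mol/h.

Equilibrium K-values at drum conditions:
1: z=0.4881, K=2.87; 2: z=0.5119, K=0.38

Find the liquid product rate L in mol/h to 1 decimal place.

Iterate (Newton) starting at ψ = 0.6:
  ψ = 0.6000: g = -0.07524, g' = -0.8780 → ψ = 0.5143
  ψ = 0.5143: g = -0.00068, g' = -0.8676 → ψ = 0.5135
Converged at ψ = 0.5135.
Then V = ψ·F = 0.5135·164 = 84.2 mol/h and L = F − V = 79.8 mol/h.

L = 79.8 mol/h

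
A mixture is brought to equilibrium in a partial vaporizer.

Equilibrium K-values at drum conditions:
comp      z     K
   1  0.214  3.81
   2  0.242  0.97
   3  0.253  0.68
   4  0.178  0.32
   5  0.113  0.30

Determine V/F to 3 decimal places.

Rachford–Rice: g(V/F) = Σ zᵢ(Kᵢ−1)/(1+V/F(Kᵢ−1)) = 0.
Feasibility: ΣzᵢKᵢ = 1.313, Σzᵢ/Kᵢ = 1.611 — both > 1, two phases present.
Iterate (Newton) starting at V/F = 0.56:
  V/F = 0.560: g = -0.1979, g' = -0.658 → V/F = 0.259
  V/F = 0.259: g = 0.0087, g' = -0.800 → V/F = 0.270
Converged at V/F = 0.270.

V/F = 0.270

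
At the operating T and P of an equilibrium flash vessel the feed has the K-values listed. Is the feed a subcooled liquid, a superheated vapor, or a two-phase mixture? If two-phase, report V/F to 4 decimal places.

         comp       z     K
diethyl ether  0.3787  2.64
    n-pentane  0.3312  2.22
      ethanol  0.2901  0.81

superheated vapor

ΣzᵢKᵢ = 1.9700; Σzᵢ/Kᵢ = 0.6508.
Since Σzᵢ/Kᵢ < 1 the mixture is above its dew point — single vapor phase.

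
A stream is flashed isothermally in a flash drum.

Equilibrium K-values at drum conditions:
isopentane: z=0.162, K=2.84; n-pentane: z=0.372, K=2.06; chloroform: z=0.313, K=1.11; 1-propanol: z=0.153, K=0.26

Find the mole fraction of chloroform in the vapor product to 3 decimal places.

Material balance + equilibrium reduce to Σ zᵢ(Kᵢ−1)/(1+ψ(Kᵢ−1)) = 0.
Check two-phase: ΣzᵢKᵢ = 1.614 > 1 and Σzᵢ/Kᵢ = 1.108 > 1, so g(0) = 0.614 > 0 and g(1) = -0.108 < 0.
Newton–Raphson from ψ = 0.5:
  ψ = 0.500: g = 0.2659, g' = -0.542 → ψ = 0.991
  ψ = 0.991: g = -0.0953, g' = -1.348 → ψ = 0.920
  ψ = 0.920: g = -0.0131, g' = -1.008 → ψ = 0.907
Converged at ψ = 0.907.
Compositions from xᵢ = zᵢ/(1+ψ(Kᵢ−1)), yᵢ = Kᵢxᵢ:
  isopentane: x = 0.061, y = 0.172
  n-pentane: x = 0.190, y = 0.391
  chloroform: x = 0.285, y = 0.316
  1-propanol: x = 0.465, y = 0.121

y_chloroform = 0.316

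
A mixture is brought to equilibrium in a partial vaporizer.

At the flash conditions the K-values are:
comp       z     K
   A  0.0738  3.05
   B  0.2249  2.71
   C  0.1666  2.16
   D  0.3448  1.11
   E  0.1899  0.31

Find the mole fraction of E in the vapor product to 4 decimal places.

Newton–Raphson from ψ = 0.5:
  ψ = 0.5000: g = 0.24025, g' = -0.5710 → ψ = 0.9207
  ψ = 0.9207: g = -0.02962, g' = -0.8720 → ψ = 0.8868
  ψ = 0.8868: g = -0.00125, g' = -0.8010 → ψ = 0.8852
Converged at ψ = 0.8852.
Compositions from xᵢ = zᵢ/(1+ψ(Kᵢ−1)), yᵢ = Kᵢxᵢ:
  A: x = 0.0262, y = 0.0800
  B: x = 0.0895, y = 0.2425
  C: x = 0.0822, y = 0.1775
  D: x = 0.3142, y = 0.3488
  E: x = 0.4879, y = 0.1513

y_E = 0.1513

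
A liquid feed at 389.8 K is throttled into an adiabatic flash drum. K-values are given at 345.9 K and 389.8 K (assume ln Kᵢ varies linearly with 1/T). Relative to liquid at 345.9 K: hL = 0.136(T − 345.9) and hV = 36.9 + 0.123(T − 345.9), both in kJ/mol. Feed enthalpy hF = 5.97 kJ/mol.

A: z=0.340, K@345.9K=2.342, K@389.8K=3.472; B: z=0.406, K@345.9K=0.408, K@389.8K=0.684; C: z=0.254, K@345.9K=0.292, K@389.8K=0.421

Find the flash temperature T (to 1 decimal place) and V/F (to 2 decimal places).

T = 353.7 K, V/F = 0.13

Adiabatic flash: solve Rachford–Rice at each trial T, then check hF = ψ·hV(T) + (1−ψ)·hL(T).
  T = 345.9 K: K = (2.342, 0.408, 0.292), RR gives ψ = 0.042, H_out = 1.555 kJ/mol
  T = 389.8 K: K = (3.472, 0.684, 0.421), RR gives ψ = 0.526, H_out = 25.082 kJ/mol
  T = 367.9 K: K = (2.887, 0.537, 0.355), RR gives ψ = 0.284, H_out = 13.408 kJ/mol
  T = 356.9 K: K = (2.608, 0.470, 0.323), RR gives ψ = 0.168, H_out = 7.680 kJ/mol
  T = 351.4 K: K = (2.474, 0.438, 0.307), RR gives ψ = 0.107, H_out = 4.696 kJ/mol
  T = 354.1 K: K = (2.539, 0.454, 0.315), RR gives ψ = 0.138, H_out = 6.176 kJ/mol
  T = 352.8 K: K = (2.508, 0.446, 0.311), RR gives ψ = 0.123, H_out = 5.468 kJ/mol
Linear interpolation between T = 352.8 (H_out = 5.468) and T = 354.1 (H_out = 6.176) on hF = 5.97 gives T ≈ 353.7 K, at which ψ = 0.13.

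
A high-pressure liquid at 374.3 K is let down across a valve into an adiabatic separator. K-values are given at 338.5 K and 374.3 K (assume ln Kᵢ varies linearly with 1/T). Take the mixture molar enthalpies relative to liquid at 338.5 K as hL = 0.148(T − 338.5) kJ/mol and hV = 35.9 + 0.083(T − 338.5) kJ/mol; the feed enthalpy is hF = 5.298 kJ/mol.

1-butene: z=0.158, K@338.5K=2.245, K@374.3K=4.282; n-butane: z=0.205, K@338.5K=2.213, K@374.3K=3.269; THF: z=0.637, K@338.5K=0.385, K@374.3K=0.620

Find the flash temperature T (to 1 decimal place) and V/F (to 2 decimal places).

T = 341.8 K, V/F = 0.13

Adiabatic flash: solve Rachford–Rice at each trial T, then check hF = ψ·hV(T) + (1−ψ)·hL(T).
  T = 338.5 K: K = (2.245, 2.213, 0.385), RR gives ψ = 0.071, H_out = 2.551 kJ/mol
  T = 374.3 K: K = (4.282, 3.269, 0.620), RR gives ψ = 0.715, H_out = 29.301 kJ/mol
  T = 356.4 K: K = (3.151, 2.716, 0.494), RR gives ψ = 0.382, H_out = 15.917 kJ/mol
  T = 347.4 K: K = (2.669, 2.457, 0.437), RR gives ψ = 0.234, H_out = 9.565 kJ/mol
  T = 342.9 K: K = (2.448, 2.332, 0.410), RR gives ψ = 0.155, H_out = 6.164 kJ/mol
  T = 340.7 K: K = (2.345, 2.272, 0.398), RR gives ψ = 0.114, H_out = 4.401 kJ/mol
Linear interpolation between T = 340.7 (H_out = 4.401) and T = 342.9 (H_out = 6.164) on hF = 5.298 gives T ≈ 341.8 K, at which ψ = 0.13.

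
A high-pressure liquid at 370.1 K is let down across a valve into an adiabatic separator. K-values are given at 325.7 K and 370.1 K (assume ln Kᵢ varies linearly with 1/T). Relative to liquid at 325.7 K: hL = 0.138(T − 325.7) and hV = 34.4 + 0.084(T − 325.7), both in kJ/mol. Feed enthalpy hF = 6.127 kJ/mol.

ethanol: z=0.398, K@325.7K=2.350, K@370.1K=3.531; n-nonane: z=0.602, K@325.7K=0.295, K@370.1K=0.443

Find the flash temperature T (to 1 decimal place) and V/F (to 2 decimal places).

T = 330.0 K, V/F = 0.16

Adiabatic flash: solve Rachford–Rice at each trial T, then check hF = ψ·hV(T) + (1−ψ)·hL(T).
  T = 325.7 K: K = (2.350, 0.295), RR gives ψ = 0.119, H_out = 4.080 kJ/mol
  T = 370.1 K: K = (3.531, 0.443), RR gives ψ = 0.477, H_out = 21.382 kJ/mol
  T = 347.9 K: K = (2.918, 0.366), RR gives ψ = 0.314, H_out = 13.494 kJ/mol
  T = 336.8 K: K = (2.628, 0.330), RR gives ψ = 0.224, H_out = 9.108 kJ/mol
  T = 331.2 K: K = (2.486, 0.312), RR gives ψ = 0.174, H_out = 6.676 kJ/mol
  T = 328.4 K: K = (2.416, 0.303), RR gives ψ = 0.146, H_out = 5.384 kJ/mol
  T = 329.8 K: K = (2.451, 0.308), RR gives ψ = 0.160, H_out = 6.037 kJ/mol
Linear interpolation between T = 329.8 (H_out = 6.037) and T = 331.2 (H_out = 6.676) on hF = 6.127 gives T ≈ 330.0 K, at which ψ = 0.16.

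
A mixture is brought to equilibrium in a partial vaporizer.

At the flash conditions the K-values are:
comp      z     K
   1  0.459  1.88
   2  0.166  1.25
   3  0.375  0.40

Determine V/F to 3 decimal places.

Rachford–Rice: g(V/F) = Σ zᵢ(Kᵢ−1)/(1+V/F(Kᵢ−1)) = 0.
g(0) = ΣzᵢKᵢ − 1 = 0.220 and g(1) = 1 − Σzᵢ/Kᵢ = -0.314, so a root lies in (0, 1).
Iterate (Newton) starting at V/F = 0.5:
  V/F = 0.500: g = -0.0040, g' = -0.455 → V/F = 0.491
Converged at V/F = 0.491.

V/F = 0.491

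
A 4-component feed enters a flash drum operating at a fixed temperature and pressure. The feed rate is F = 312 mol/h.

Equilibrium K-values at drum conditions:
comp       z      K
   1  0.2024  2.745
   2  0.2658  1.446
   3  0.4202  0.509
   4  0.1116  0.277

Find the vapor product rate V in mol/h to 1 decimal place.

V = 88.7 mol/h

Let ψ = V/F and solve Σ zᵢ(Kᵢ−1)/(1+ψ(Kᵢ−1)) = 0.
Feasibility: ΣzᵢKᵢ = 1.1847, Σzᵢ/Kᵢ = 1.4860 — both > 1, two phases present.
Iterate (Newton) starting at ψ = 0.32:
  ψ = 0.3200: g = -0.01938, g' = -0.5356 → ψ = 0.2838
  ψ = 0.2838: g = 0.00018, g' = -0.5464 → ψ = 0.2842
Converged at ψ = 0.2842.
Then V = ψ·F = 0.2842·312 = 88.7 mol/h and L = F − V = 223.3 mol/h.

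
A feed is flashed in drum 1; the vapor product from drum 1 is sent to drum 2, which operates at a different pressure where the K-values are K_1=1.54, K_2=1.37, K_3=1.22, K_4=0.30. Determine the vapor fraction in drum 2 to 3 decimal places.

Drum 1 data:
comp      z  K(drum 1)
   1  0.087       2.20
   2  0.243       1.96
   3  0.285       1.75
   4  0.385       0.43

Drum 1:
Rachford–Rice: g(ψ₁) = Σ zᵢ(Kᵢ−1)/(1+ψ₁(Kᵢ−1)) = 0.
g(0) = ΣzᵢKᵢ − 1 = 0.332 and g(1) = 1 − Σzᵢ/Kᵢ = -0.222, so a root lies in (0, 1).
Newton–Raphson from ψ₁ = 0.5:
  ψ₁ = 0.500: g = 0.0714, g' = -0.481 → ψ₁ = 0.649
  ψ₁ = 0.649: g = -0.0019, g' = -0.512 → ψ₁ = 0.645
Converged at ψ₁ = 0.645.
Drum-1 compositions:
  1: x = 0.049, y = 0.108
  2: x = 0.150, y = 0.294
  3: x = 0.192, y = 0.336
  4: x = 0.609, y = 0.262
Drum-2 feed = drum-1 vapor: z₂ = (0.1079, 0.2942, 0.3362, 0.2618).
Drum 2:
Rachford–Rice: g(ψ₂) = Σ zᵢ(Kᵢ−1)/(1+ψ₂(Kᵢ−1)) = 0.
g(0) = ΣzᵢKᵢ − 1 = 0.058 and g(1) = 1 − Σzᵢ/Kᵢ = -0.433, so a root lies in (0, 1).
Newton–Raphson from ψ₂ = 0.5:
  ψ₂ = 0.500: g = -0.0776, g' = -0.365 → ψ₂ = 0.288
  ψ₂ = 0.288: g = -0.0110, g' = -0.272 → ψ₂ = 0.247
  ψ₂ = 0.247: g = -0.0002, g' = -0.260 → ψ₂ = 0.246
Converged at ψ₂ = 0.246.
  1: x = 0.095, y = 0.147
  2: x = 0.270, y = 0.369
  3: x = 0.319, y = 0.389
  4: x = 0.316, y = 0.095

V/F (drum 2) = 0.246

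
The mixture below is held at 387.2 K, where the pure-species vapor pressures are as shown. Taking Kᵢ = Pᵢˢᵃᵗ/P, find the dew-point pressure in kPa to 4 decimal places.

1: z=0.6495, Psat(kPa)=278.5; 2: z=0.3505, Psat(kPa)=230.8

Pdew = 259.6885 kPa

At the dew point ψ → 1, so Σzᵢ/Kᵢ = 1 with Kᵢ = Pᵢˢᵃᵗ/P ⇒ 1/P = Σzᵢ/Pᵢˢᵃᵗ.
1/P = 0.6495/278.5 + 0.3505/230.8 = 0.0038508 ⇒ P = 259.6885 kPa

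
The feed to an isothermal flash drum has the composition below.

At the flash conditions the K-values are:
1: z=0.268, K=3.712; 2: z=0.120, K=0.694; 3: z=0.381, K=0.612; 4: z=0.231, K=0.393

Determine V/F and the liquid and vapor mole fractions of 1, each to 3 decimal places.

Material balance + equilibrium reduce to Σ zᵢ(Kᵢ−1)/(1+V/F(Kᵢ−1)) = 0.
Check two-phase: ΣzᵢKᵢ = 1.402 > 1 and Σzᵢ/Kᵢ = 1.455 > 1, so g(0) = 0.402 > 0 and g(1) = -0.455 < 0.
Newton–Raphson from V/F = 0.5:
  V/F = 0.500: g = -0.1196, g' = -0.635 → V/F = 0.312
  V/F = 0.312: g = 0.0123, g' = -0.797 → V/F = 0.327
Converged at V/F = 0.327.
Compositions from xᵢ = zᵢ/(1+V/F(Kᵢ−1)), yᵢ = Kᵢxᵢ:
  1: x = 0.142, y = 0.527
  2: x = 0.133, y = 0.093
  3: x = 0.436, y = 0.267
  4: x = 0.288, y = 0.113

V/F = 0.327, x_1 = 0.142, y_1 = 0.527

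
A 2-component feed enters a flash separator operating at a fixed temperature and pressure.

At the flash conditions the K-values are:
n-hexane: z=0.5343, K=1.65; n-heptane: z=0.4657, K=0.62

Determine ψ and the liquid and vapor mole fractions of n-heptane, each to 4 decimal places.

ψ = 0.6896, x_n-heptane = 0.6311, y_n-heptane = 0.3913

Newton–Raphson from ψ = 0.5:
  ψ = 0.5000: g = 0.04363, g' = -0.2311 → ψ = 0.6888
  ψ = 0.6888: g = 0.00018, g' = -0.2311 → ψ = 0.6896
Converged at ψ = 0.6896.
Compositions from xᵢ = zᵢ/(1+ψ(Kᵢ−1)), yᵢ = Kᵢxᵢ:
  n-hexane: x = 0.3689, y = 0.6087
  n-heptane: x = 0.6311, y = 0.3913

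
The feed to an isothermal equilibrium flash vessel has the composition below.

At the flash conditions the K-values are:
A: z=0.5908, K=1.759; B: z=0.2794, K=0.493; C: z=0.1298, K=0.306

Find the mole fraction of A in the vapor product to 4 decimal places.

Iterate (Newton) starting at ψ = 0.5:
  ψ = 0.5000: g = -0.00265, g' = -0.4543 → ψ = 0.4942
Converged at ψ = 0.4942.
Compositions from xᵢ = zᵢ/(1+ψ(Kᵢ−1)), yᵢ = Kᵢxᵢ:
  A: x = 0.4297, y = 0.7558
  B: x = 0.3728, y = 0.1838
  C: x = 0.1975, y = 0.0604

y_A = 0.7558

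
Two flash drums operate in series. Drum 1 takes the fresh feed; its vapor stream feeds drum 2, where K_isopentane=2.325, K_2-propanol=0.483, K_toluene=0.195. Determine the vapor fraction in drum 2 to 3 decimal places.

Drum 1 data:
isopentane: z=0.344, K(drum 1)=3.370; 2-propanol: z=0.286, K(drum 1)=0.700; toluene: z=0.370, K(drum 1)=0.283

V/F (drum 2) = 0.701

Drum 1:
Let ψ₁ = V/F and solve Σ zᵢ(Kᵢ−1)/(1+ψ₁(Kᵢ−1)) = 0.
g(0) = ΣzᵢKᵢ − 1 = 0.464 and g(1) = 1 − Σzᵢ/Kᵢ = -0.818, so a root lies in (0, 1).
Newton iteration, ψ₁⁰ = 0.5:
  ψ₁ = 0.500: g = -0.1414, g' = -0.903 → ψ₁ = 0.343
  ψ₁ = 0.343: g = 0.0019, g' = -0.954 → ψ₁ = 0.345
Converged at ψ₁ = 0.345.
Drum-1 compositions:
  isopentane: x = 0.189, y = 0.637
  2-propanol: x = 0.319, y = 0.223
  toluene: x = 0.492, y = 0.139
Drum-2 feed = drum-1 vapor: z₂ = (0.6375, 0.2233, 0.1392).
Drum 2:
Material balance + equilibrium reduce to Σ zᵢ(Kᵢ−1)/(1+ψ₂(Kᵢ−1)) = 0.
Check two-phase: ΣzᵢKᵢ = 1.617 > 1 and Σzᵢ/Kᵢ = 1.450 > 1, so g(0) = 0.617 > 0 and g(1) = -0.450 < 0.
Iterate (Newton) starting at ψ₂ = 0.53:
  ψ₂ = 0.530: g = 0.1418, g' = -0.774 → ψ₂ = 0.713
  ψ₂ = 0.713: g = -0.0117, g' = -0.943 → ψ₂ = 0.701
Converged at ψ₂ = 0.701.
  isopentane: x = 0.331, y = 0.769
  2-propanol: x = 0.350, y = 0.169
  toluene: x = 0.319, y = 0.062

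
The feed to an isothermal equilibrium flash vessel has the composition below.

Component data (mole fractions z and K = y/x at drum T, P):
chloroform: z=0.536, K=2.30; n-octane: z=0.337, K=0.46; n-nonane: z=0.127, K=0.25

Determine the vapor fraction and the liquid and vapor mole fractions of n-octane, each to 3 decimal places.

ψ = 0.529, x_n-octane = 0.472, y_n-octane = 0.217

Newton–Raphson from ψ = 0.36:
  ψ = 0.360: g = 0.1183, g' = -0.706 → ψ = 0.528
  ψ = 0.528: g = 0.0012, g' = -0.707 → ψ = 0.529
Converged at ψ = 0.529.
Compositions from xᵢ = zᵢ/(1+ψ(Kᵢ−1)), yᵢ = Kᵢxᵢ:
  chloroform: x = 0.318, y = 0.730
  n-octane: x = 0.472, y = 0.217
  n-nonane: x = 0.211, y = 0.053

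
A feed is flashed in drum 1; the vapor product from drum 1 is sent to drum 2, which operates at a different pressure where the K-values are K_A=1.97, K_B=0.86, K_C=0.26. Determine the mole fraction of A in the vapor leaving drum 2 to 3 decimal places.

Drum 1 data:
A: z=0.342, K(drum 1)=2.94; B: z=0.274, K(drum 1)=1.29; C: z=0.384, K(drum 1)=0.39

Drum 1:
Rachford–Rice: g(ψ₁) = Σ zᵢ(Kᵢ−1)/(1+ψ₁(Kᵢ−1)) = 0.
Check two-phase: ΣzᵢKᵢ = 1.509 > 1 and Σzᵢ/Kᵢ = 1.313 > 1, so g(0) = 0.509 > 0 and g(1) = -0.313 < 0.
Iterate (Newton) starting at ψ₁ = 0.5:
  ψ₁ = 0.500: g = 0.0692, g' = -0.645 → ψ₁ = 0.607
Converged at ψ₁ = 0.607.
Drum-1 compositions:
  A: x = 0.157, y = 0.462
  B: x = 0.233, y = 0.301
  C: x = 0.610, y = 0.238
Drum-2 feed = drum-1 vapor: z₂ = (0.4616, 0.3005, 0.2379).
Drum 2:
Material balance + equilibrium reduce to Σ zᵢ(Kᵢ−1)/(1+ψ₂(Kᵢ−1)) = 0.
Check two-phase: ΣzᵢKᵢ = 1.230 > 1 and Σzᵢ/Kᵢ = 1.499 > 1, so g(0) = 0.230 > 0 and g(1) = -0.499 < 0.
Newton iteration, ψ₂⁰ = 0.32:
  ψ₂ = 0.320: g = 0.0669, g' = -0.483 → ψ₂ = 0.459
  ψ₂ = 0.459: g = -0.0016, g' = -0.513 → ψ₂ = 0.456
Converged at ψ₂ = 0.456.
  A: x = 0.320, y = 0.631
  B: x = 0.321, y = 0.276
  C: x = 0.359, y = 0.093

y_A (drum 2) = 0.631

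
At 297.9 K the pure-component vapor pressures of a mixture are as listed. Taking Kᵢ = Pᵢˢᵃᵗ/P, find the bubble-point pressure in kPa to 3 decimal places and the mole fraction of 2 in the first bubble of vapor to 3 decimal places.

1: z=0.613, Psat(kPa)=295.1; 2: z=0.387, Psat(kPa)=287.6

At the bubble point ψ → 0, so ΣzᵢKᵢ = 1 with Kᵢ = Pᵢˢᵃᵗ/P ⇒ P = ΣzᵢPᵢˢᵃᵗ.
P = 0.613·295.1 + 0.387·287.6 = 292.198 kPa
yᵢ = zᵢPᵢˢᵃᵗ/P ⇒ y_2 = 0.387·287.6/292.198 = 0.381

Pbub = 292.198 kPa, y_2 = 0.381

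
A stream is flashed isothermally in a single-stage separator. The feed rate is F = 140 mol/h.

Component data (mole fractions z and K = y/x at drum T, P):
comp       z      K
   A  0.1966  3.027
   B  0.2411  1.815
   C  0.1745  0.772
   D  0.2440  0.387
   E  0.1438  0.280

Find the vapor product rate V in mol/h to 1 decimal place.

Iterate (Newton) starting at V/F = 0.38:
  V/F = 0.3800: g = -0.00594, g' = -0.6591 → V/F = 0.3710
Converged at V/F = 0.3710.
Then V = V/F·F = 0.3710·140 = 51.9 mol/h and L = F − V = 88.1 mol/h.

V = 51.9 mol/h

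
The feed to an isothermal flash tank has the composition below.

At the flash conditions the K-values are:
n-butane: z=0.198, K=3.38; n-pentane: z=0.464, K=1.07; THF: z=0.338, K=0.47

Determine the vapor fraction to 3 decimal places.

ψ = 0.507

Rachford–Rice: g(ψ) = Σ zᵢ(Kᵢ−1)/(1+ψ(Kᵢ−1)) = 0.
Feasibility: ΣzᵢKᵢ = 1.325, Σzᵢ/Kᵢ = 1.211 — both > 1, two phases present.
Iterate (Newton) starting at ψ = 0.42:
  ψ = 0.420: g = 0.0368, g' = -0.440 → ψ = 0.504
  ψ = 0.504: g = 0.0013, g' = -0.411 → ψ = 0.507
Converged at ψ = 0.507.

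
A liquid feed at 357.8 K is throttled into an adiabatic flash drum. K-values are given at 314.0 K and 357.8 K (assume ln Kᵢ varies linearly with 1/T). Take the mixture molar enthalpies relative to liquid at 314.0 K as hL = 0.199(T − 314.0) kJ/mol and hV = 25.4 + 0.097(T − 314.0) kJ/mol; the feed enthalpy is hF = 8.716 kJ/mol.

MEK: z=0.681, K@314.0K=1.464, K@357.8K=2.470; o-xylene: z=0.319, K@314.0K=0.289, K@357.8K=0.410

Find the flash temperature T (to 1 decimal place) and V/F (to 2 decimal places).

Adiabatic flash: solve Rachford–Rice at each trial T, then check hF = ψ·hV(T) + (1−ψ)·hL(T).
  T = 314.0 K: K = (1.464, 0.289), RR gives ψ = 0.270, H_out = 6.866 kJ/mol
  T = 357.8 K: K = (2.470, 0.410), RR gives ψ = 0.937, H_out = 28.335 kJ/mol
  T = 335.9 K: K = (1.934, 0.348), RR gives ψ = 0.703, H_out = 20.651 kJ/mol
  T = 324.9 K: K = (1.690, 0.318), RR gives ψ = 0.536, H_out = 15.189 kJ/mol
  T = 319.4 K: K = (1.574, 0.303), RR gives ψ = 0.421, H_out = 11.546 kJ/mol
  T = 316.7 K: K = (1.518, 0.296), RR gives ψ = 0.352, H_out = 9.382 kJ/mol
  T = 315.4 K: K = (1.492, 0.293), RR gives ψ = 0.314, H_out = 8.221 kJ/mol
  T = 316.0 K: K = (1.504, 0.294), RR gives ψ = 0.332, H_out = 8.768 kJ/mol
Linear interpolation between T = 315.4 (H_out = 8.221) and T = 316.0 (H_out = 8.768) on hF = 8.716 gives T ≈ 315.9 K, at which ψ = 0.33.

T = 315.9 K, V/F = 0.33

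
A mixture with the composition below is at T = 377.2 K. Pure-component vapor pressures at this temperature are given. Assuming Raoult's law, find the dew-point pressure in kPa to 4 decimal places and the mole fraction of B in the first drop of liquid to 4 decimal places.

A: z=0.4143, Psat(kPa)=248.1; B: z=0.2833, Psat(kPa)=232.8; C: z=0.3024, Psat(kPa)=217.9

Pdew = 233.9396 kPa, x_B = 0.2847

At the dew point ψ → 1, so Σzᵢ/Kᵢ = 1 with Kᵢ = Pᵢˢᵃᵗ/P ⇒ 1/P = Σzᵢ/Pᵢˢᵃᵗ.
1/P = 0.4143/248.1 + 0.2833/232.8 + 0.3024/217.9 = 0.0042746 ⇒ P = 233.9396 kPa
xᵢ = zᵢP/Pᵢˢᵃᵗ ⇒ x_B = 0.2833·233.9396/232.8 = 0.2847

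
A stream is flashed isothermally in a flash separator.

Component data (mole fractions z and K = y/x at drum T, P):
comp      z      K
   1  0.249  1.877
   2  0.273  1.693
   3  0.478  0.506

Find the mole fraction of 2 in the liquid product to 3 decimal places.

x_2 = 0.209

Material balance + equilibrium reduce to Σ zᵢ(Kᵢ−1)/(1+ψ(Kᵢ−1)) = 0.
Check two-phase: ΣzᵢKᵢ = 1.171 > 1 and Σzᵢ/Kᵢ = 1.239 > 1, so g(0) = 0.171 > 0 and g(1) = -0.239 < 0.
Newton iteration, ψ⁰ = 0.5:
  ψ = 0.500: g = -0.0213, g' = -0.371 → ψ = 0.443
  ψ = 0.443: g = -0.0001, g' = -0.367 → ψ = 0.442
Converged at ψ = 0.442.
Compositions from xᵢ = zᵢ/(1+ψ(Kᵢ−1)), yᵢ = Kᵢxᵢ:
  1: x = 0.179, y = 0.337
  2: x = 0.209, y = 0.354
  3: x = 0.612, y = 0.309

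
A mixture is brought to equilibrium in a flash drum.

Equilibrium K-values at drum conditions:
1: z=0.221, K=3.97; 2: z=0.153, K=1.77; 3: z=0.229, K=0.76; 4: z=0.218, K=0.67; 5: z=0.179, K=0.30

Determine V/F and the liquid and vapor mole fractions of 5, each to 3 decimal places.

Rachford–Rice: g(V/F) = Σ zᵢ(Kᵢ−1)/(1+V/F(Kᵢ−1)) = 0.
Feasibility: ΣzᵢKᵢ = 1.522, Σzᵢ/Kᵢ = 1.365 — both > 1, two phases present.
Newton iteration, V/F⁰ = 0.38:
  V/F = 0.380: g = 0.0861, g' = -0.694 → V/F = 0.504
  V/F = 0.504: g = 0.0054, g' = -0.620 → V/F = 0.513
Converged at V/F = 0.513.
Compositions from xᵢ = zᵢ/(1+V/F(Kᵢ−1)), yᵢ = Kᵢxᵢ:
  1: x = 0.088, y = 0.348
  2: x = 0.110, y = 0.194
  3: x = 0.261, y = 0.198
  4: x = 0.262, y = 0.176
  5: x = 0.279, y = 0.084

V/F = 0.513, x_5 = 0.279, y_5 = 0.084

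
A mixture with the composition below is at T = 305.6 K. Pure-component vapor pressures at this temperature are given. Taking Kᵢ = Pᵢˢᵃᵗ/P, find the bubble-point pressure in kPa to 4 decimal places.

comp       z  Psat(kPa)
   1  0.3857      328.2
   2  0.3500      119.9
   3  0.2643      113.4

Pbub = 198.5234 kPa

At the bubble point ψ → 0, so ΣzᵢKᵢ = 1 with Kᵢ = Pᵢˢᵃᵗ/P ⇒ P = ΣzᵢPᵢˢᵃᵗ.
P = 0.3857·328.2 + 0.3500·119.9 + 0.2643·113.4 = 198.5234 kPa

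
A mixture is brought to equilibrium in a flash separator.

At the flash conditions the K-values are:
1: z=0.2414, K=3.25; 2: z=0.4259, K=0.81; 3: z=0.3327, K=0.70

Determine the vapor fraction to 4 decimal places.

ψ = 0.6661

Material balance + equilibrium reduce to Σ zᵢ(Kᵢ−1)/(1+ψ(Kᵢ−1)) = 0.
Feasibility: ΣzᵢKᵢ = 1.3624, Σzᵢ/Kᵢ = 1.0754 — both > 1, two phases present.
Iterate (Newton) starting at ψ = 0.5:
  ψ = 0.5000: g = 0.04876, g' = -0.3309 → ψ = 0.6474
  ψ = 0.6474: g = 0.00496, g' = -0.2686 → ψ = 0.6658
  ψ = 0.6658: g = 0.00005, g' = -0.2627 → ψ = 0.6661
Converged at ψ = 0.6661.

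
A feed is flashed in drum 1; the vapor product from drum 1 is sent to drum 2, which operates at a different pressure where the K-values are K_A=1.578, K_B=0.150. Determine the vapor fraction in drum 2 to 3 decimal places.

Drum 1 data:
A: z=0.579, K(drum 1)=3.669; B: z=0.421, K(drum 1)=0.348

Drum 1:
Rachford–Rice: g(ψ₁) = Σ zᵢ(Kᵢ−1)/(1+ψ₁(Kᵢ−1)) = 0.
g(0) = ΣzᵢKᵢ − 1 = 1.271 and g(1) = 1 − Σzᵢ/Kᵢ = -0.368, so a root lies in (0, 1).
Binary case is linear: z₁(K₁−1)(1+ψ₁(K₂−1)) + z₂(K₂−1)(1+ψ₁(K₁−1)) = 0
⇒ ψ₁ = [z₁(K₁−1)+z₂(K₂−1)] / [−(K₁−1)(K₂−1)] = 1.2709/1.7402 = 0.730
Drum-1 compositions:
  A: x = 0.196, y = 0.720
  B: x = 0.804, y = 0.280
Drum-2 feed = drum-1 vapor: z₂ = (0.7203, 0.2797).
Drum 2:
Binary case is linear: z₁(K₁−1)(1+ψ₂(K₂−1)) + z₂(K₂−1)(1+ψ₂(K₁−1)) = 0
⇒ ψ₂ = [z₁(K₁−1)+z₂(K₂−1)] / [−(K₁−1)(K₂−1)] = 0.1786/0.4913 = 0.364
  A: x = 0.595, y = 0.939
  B: x = 0.405, y = 0.061

V/F (drum 2) = 0.364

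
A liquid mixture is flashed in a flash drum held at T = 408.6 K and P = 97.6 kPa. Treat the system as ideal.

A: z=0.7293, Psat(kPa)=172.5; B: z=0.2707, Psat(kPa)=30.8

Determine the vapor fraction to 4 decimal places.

ψ = 0.7128

Raoult's law: Kᵢ = Pᵢˢᵃᵗ/P = Pᵢˢᵃᵗ/97.6.
  K_A = 172.5/97.6 = 1.767418, K_B = 30.8/97.6 = 0.315574
Rachford–Rice: g(ψ) = Σ zᵢ(Kᵢ−1)/(1+ψ(Kᵢ−1)) = 0.
Check two-phase: ΣzᵢKᵢ = 1.3744 > 1 and Σzᵢ/Kᵢ = 1.2704 > 1, so g(0) = 0.3744 > 0 and g(1) = -0.2704 < 0.
Newton iteration, ψ⁰ = 0.49:
  ψ = 0.4900: g = 0.12797, g' = -0.5139 → ψ = 0.7390
  ψ = 0.7390: g = -0.01776, g' = -0.6941 → ψ = 0.7134
  ψ = 0.7134: g = -0.00040, g' = -0.6636 → ψ = 0.7128
Converged at ψ = 0.7128.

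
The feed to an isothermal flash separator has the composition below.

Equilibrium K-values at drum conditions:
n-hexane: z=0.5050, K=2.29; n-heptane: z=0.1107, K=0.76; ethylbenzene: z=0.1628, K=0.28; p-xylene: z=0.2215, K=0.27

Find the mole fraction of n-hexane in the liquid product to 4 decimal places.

Rachford–Rice: g(ψ) = Σ zᵢ(Kᵢ−1)/(1+ψ(Kᵢ−1)) = 0.
Check two-phase: ΣzᵢKᵢ = 1.3460 > 1 and Σzᵢ/Kᵢ = 1.7680 > 1, so g(0) = 0.3460 > 0 and g(1) = -0.7680 < 0.
Newton iteration, ψ⁰ = 0.5:
  ψ = 0.5000: g = -0.07196, g' = -0.8176 → ψ = 0.4120
  ψ = 0.4120: g = -0.00199, g' = -0.7782 → ψ = 0.4094
Converged at ψ = 0.4094.
Compositions from xᵢ = zᵢ/(1+ψ(Kᵢ−1)), yᵢ = Kᵢxᵢ:
  n-hexane: x = 0.3305, y = 0.7568
  n-heptane: x = 0.1228, y = 0.0933
  ethylbenzene: x = 0.2309, y = 0.0646
  p-xylene: x = 0.3159, y = 0.0853

x_n-hexane = 0.3305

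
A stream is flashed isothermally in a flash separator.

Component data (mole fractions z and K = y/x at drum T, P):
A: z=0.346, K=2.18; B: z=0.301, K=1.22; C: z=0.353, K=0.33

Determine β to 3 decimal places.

Iterate (Newton) starting at β = 0.44:
  β = 0.440: g = -0.0063, g' = -0.539 → β = 0.428
Converged at β = 0.428.

β = 0.428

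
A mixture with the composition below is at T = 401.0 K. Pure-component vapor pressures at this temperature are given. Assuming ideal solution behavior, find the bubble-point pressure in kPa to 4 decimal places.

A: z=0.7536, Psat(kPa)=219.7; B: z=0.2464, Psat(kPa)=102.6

Pbub = 190.8466 kPa

At the bubble point ψ → 0, so ΣzᵢKᵢ = 1 with Kᵢ = Pᵢˢᵃᵗ/P ⇒ P = ΣzᵢPᵢˢᵃᵗ.
P = 0.7536·219.7 + 0.2464·102.6 = 190.8466 kPa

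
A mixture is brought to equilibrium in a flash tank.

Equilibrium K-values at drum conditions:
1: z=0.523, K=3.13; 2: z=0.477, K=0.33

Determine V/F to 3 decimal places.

Rachford–Rice: g(V/F) = Σ zᵢ(Kᵢ−1)/(1+V/F(Kᵢ−1)) = 0.
g(0) = ΣzᵢKᵢ − 1 = 0.794 and g(1) = 1 − Σzᵢ/Kᵢ = -0.613, so a root lies in (0, 1).
Newton iteration, V/F⁰ = 0.5:
  V/F = 0.500: g = 0.0589, g' = -1.041 → V/F = 0.557
Converged at V/F = 0.557.

V/F = 0.557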